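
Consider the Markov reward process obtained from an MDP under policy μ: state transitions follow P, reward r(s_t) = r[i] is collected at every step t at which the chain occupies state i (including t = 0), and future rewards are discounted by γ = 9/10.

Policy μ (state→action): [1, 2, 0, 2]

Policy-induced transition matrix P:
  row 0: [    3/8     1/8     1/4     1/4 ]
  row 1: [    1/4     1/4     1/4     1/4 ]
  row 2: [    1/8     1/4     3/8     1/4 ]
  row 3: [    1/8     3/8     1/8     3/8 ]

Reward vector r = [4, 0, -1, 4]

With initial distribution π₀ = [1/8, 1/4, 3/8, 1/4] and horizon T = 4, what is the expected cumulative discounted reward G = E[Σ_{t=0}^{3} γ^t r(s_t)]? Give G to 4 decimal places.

t=0: π = [0.1250, 0.2500, 0.3750, 0.2500], E[r] = 1.1250, γ^t·E[r] = 1.125000, running G = 1.125000
t=1: π = [0.1875, 0.2656, 0.2656, 0.2813], E[r] = 1.6094, γ^t·E[r] = 1.448438, running G = 2.573438
t=2: π = [0.2051, 0.2617, 0.2480, 0.2852], E[r] = 1.7129, γ^t·E[r] = 1.387441, running G = 3.960879
t=3: π = [0.2090, 0.2600, 0.2454, 0.2856], E[r] = 1.7332, γ^t·E[r] = 1.263469, running G = 5.224348

G = 5.2243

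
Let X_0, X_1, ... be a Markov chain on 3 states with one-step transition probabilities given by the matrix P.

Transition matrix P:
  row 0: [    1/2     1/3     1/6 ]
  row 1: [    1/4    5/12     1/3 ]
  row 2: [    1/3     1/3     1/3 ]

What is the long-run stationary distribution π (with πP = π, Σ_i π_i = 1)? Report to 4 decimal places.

π = [0.3636, 0.3636, 0.2727]

Balance equations π_j = Σ_i π_i·P[i][j]:
  π_0 = 1/2·π_0 + 1/4·π_1 + 1/3·π_2
  π_1 = 1/3·π_0 + 5/12·π_1 + 1/3·π_2
  normalize: π_0 + π_1 + π_2 = 1
Solving the linear system gives exactly π = [4/11, 4/11, 3/11].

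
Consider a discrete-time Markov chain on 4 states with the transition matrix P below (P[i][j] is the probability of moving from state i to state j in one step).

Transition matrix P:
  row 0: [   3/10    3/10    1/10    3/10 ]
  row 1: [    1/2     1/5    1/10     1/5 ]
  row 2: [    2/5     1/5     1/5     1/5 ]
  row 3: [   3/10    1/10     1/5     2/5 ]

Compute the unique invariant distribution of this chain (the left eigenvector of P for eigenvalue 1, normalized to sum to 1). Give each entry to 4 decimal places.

π = [0.3556, 0.2061, 0.1438, 0.2945]

Balance equations π_j = Σ_i π_i·P[i][j]:
  π_0 = 3/10·π_0 + 1/2·π_1 + 2/5·π_2 + 3/10·π_3
  π_1 = 3/10·π_0 + 1/5·π_1 + 1/5·π_2 + 1/10·π_3
  π_2 = 1/10·π_0 + 1/10·π_1 + 1/5·π_2 + 1/5·π_3
  normalize: π_0 + π_1 + π_2 + π_3 = 1
Solving the linear system gives exactly π = [314/883, 182/883, 127/883, 260/883].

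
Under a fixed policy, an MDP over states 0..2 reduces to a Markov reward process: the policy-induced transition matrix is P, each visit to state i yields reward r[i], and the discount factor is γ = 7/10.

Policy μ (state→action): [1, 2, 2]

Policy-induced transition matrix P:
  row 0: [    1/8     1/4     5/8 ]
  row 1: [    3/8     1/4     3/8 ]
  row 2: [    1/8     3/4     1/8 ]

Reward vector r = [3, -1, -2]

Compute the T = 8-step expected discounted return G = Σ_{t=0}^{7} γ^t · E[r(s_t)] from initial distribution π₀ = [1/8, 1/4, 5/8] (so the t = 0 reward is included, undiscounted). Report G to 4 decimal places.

G = -2.0386

t=0: π = [0.1250, 0.2500, 0.6250], E[r] = -1.1250, γ^t·E[r] = -1.125000, running G = -1.125000
t=1: π = [0.1875, 0.5625, 0.2500], E[r] = -0.5000, γ^t·E[r] = -0.350000, running G = -1.475000
t=2: π = [0.2656, 0.3750, 0.3594], E[r] = -0.2969, γ^t·E[r] = -0.145469, running G = -1.620469
t=3: π = [0.2188, 0.4297, 0.3516], E[r] = -0.4766, γ^t·E[r] = -0.163461, running G = -1.783930
t=4: π = [0.2324, 0.4258, 0.3418], E[r] = -0.4121, γ^t·E[r] = -0.098947, running G = -1.882877
t=5: π = [0.2314, 0.4209, 0.3477], E[r] = -0.4219, γ^t·E[r] = -0.070905, running G = -1.953782
t=6: π = [0.2302, 0.4238, 0.3459], E[r] = -0.4250, γ^t·E[r] = -0.050007, running G = -2.003788
t=7: π = [0.2310, 0.4230, 0.3461], E[r] = -0.4222, γ^t·E[r] = -0.034773, running G = -2.038562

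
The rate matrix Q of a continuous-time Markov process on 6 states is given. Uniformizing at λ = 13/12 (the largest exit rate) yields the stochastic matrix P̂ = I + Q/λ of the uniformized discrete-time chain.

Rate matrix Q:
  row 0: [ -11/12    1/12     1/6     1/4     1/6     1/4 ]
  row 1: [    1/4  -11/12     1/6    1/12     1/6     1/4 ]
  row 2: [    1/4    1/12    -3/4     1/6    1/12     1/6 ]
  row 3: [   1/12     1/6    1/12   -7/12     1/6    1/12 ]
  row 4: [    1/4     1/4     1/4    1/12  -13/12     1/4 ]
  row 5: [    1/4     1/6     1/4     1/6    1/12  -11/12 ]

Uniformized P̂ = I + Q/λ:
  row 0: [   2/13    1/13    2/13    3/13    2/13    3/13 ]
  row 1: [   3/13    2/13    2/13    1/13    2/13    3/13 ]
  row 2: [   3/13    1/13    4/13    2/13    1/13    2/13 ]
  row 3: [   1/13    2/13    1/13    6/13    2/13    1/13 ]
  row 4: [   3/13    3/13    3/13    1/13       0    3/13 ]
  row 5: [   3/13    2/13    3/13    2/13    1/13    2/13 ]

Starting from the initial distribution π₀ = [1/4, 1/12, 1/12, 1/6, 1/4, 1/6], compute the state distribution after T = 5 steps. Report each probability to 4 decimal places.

t=0: π = [0.2500, 0.0833, 0.0833, 0.1667, 0.2500, 0.1667]
t=1: π = [0.1859, 0.1474, 0.1859, 0.1987, 0.0962, 0.1859]
t=2: π = [0.1859, 0.1326, 0.1889, 0.2106, 0.1105, 0.1716]
t=3: π = [0.1841, 0.1335, 0.1884, 0.2142, 0.1091, 0.1706]
t=4: π = [0.1837, 0.1336, 0.1879, 0.2153, 0.1094, 0.1702]
t=5: π = [0.1835, 0.1337, 0.1877, 0.2155, 0.1095, 0.1701]

π = [0.1835, 0.1337, 0.1877, 0.2155, 0.1095, 0.1701]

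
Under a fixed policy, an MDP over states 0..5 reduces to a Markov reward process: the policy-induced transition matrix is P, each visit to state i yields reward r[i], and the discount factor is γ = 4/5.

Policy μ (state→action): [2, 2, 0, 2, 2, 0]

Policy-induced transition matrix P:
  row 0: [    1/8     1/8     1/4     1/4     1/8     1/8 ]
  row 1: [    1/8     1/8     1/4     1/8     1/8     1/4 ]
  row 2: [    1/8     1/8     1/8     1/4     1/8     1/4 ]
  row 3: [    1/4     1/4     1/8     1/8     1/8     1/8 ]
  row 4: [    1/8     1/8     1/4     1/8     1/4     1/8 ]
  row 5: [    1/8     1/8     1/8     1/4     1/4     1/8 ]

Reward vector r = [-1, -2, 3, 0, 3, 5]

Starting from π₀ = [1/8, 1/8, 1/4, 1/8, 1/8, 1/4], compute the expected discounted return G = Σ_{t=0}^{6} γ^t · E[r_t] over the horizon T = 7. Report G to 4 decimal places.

G = 6.2536

t=0: π = [0.1250, 0.1250, 0.2500, 0.1250, 0.1250, 0.2500], E[r] = 2.0000, γ^t·E[r] = 2.000000, running G = 2.000000
t=1: π = [0.1406, 0.1406, 0.1719, 0.2031, 0.1719, 0.1719], E[r] = 1.4688, γ^t·E[r] = 1.175000, running G = 3.175000
t=2: π = [0.1504, 0.1504, 0.1816, 0.1855, 0.1680, 0.1641], E[r] = 1.4180, γ^t·E[r] = 0.907500, running G = 4.082500
t=3: π = [0.1482, 0.1482, 0.1836, 0.1870, 0.1665, 0.1665], E[r] = 1.4382, γ^t·E[r] = 0.736375, running G = 4.818875
t=4: π = [0.1484, 0.1484, 0.1829, 0.1873, 0.1666, 0.1665], E[r] = 1.4357, γ^t·E[r] = 0.588063, running G = 5.406938
t=5: π = [0.1484, 0.1484, 0.1829, 0.1872, 0.1666, 0.1664], E[r] = 1.4355, γ^t·E[r] = 0.470375, running G = 5.877313
t=6: π = [0.1484, 0.1484, 0.1829, 0.1872, 0.1666, 0.1664], E[r] = 1.4356, γ^t·E[r] = 0.376325, running G = 6.253638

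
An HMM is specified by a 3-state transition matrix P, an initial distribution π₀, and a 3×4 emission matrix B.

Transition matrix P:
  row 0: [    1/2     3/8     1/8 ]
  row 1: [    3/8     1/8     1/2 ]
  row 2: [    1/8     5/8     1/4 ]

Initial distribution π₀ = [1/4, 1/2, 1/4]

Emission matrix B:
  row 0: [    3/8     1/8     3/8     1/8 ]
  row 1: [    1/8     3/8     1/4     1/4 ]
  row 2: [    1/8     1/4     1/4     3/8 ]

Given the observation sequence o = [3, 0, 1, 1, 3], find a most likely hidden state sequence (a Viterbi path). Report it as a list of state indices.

t=0: δ = [3.125e-02, 1.250e-01, 9.375e-02]  (obs o_0=3)
t=1: δ = [1.758e-02, 7.324e-03, 7.812e-03]  ψ = [1, 2, 1]  (obs o_1=0)
t=2: δ = [1.099e-03, 2.472e-03, 9.155e-04]  ψ = [0, 0, 1]  (obs o_2=1)
t=3: δ = [1.159e-04, 2.146e-04, 3.090e-04]  ψ = [1, 2, 1]  (obs o_3=1)
t=4: δ = [1.006e-05, 4.828e-05, 4.023e-05]  ψ = [1, 2, 1]  (obs o_4=3)
backtrack: best end state = 1; path = [1, 0, 1, 2, 1]

path = [1, 0, 1, 2, 1]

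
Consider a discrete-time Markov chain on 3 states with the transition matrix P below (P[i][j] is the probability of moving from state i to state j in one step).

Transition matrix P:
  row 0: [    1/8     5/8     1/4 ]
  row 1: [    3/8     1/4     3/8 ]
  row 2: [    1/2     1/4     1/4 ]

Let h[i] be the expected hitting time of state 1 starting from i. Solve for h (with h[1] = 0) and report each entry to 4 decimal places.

h = [1.8824, 0.0000, 2.5882]

First-step conditioning: h[1] = 0; for i ≠ 1, h[i] = 1 + Σ_k P[i][k]·h[k].
  h[0] = 1 + 1/8·h[0] + 1/4·h[2]
  h[2] = 1 + 1/2·h[0] + 1/4·h[2]
Solving the 2×2 linear system over states ≠ 1 gives exactly h = [32/17, 0, 44/17] (h[1] = 0 is the target).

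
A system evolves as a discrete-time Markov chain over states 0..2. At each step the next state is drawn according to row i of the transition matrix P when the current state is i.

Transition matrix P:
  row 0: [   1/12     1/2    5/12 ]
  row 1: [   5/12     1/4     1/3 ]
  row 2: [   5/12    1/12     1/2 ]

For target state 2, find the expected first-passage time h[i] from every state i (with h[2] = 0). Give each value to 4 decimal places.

First-step conditioning: h[2] = 0; for i ≠ 2, h[i] = 1 + Σ_k P[i][k]·h[k].
  h[0] = 1 + 1/12·h[0] + 1/2·h[1]
  h[1] = 1 + 5/12·h[0] + 1/4·h[1]
Solving the 2×2 linear system over states ≠ 2 gives exactly h = [60/23, 64/23, 0] (h[2] = 0 is the target).

h = [2.6087, 2.7826, 0.0000]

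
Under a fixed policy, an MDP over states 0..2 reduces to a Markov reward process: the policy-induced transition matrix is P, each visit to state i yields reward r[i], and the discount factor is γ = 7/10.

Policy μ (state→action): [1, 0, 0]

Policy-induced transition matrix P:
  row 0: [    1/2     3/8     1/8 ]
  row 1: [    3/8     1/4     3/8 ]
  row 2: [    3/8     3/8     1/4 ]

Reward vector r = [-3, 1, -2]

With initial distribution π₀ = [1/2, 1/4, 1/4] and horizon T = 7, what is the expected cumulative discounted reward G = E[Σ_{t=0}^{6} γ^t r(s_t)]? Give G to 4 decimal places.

G = -4.6779

t=0: π = [0.5000, 0.2500, 0.2500], E[r] = -1.7500, γ^t·E[r] = -1.750000, running G = -1.750000
t=1: π = [0.4375, 0.3438, 0.2188], E[r] = -1.4063, γ^t·E[r] = -0.984375, running G = -2.734375
t=2: π = [0.4297, 0.3320, 0.2383], E[r] = -1.4336, γ^t·E[r] = -0.702461, running G = -3.436836
t=3: π = [0.4287, 0.3335, 0.2378], E[r] = -1.4282, γ^t·E[r] = -0.489880, running G = -3.926716
t=4: π = [0.4286, 0.3333, 0.2381], E[r] = -1.4286, γ^t·E[r] = -0.343019, running G = -4.269735
t=5: π = [0.4286, 0.3333, 0.2381], E[r] = -1.4286, γ^t·E[r] = -0.240099, running G = -4.509834
t=6: π = [0.4286, 0.3333, 0.2381], E[r] = -1.4286, γ^t·E[r] = -0.168070, running G = -4.677904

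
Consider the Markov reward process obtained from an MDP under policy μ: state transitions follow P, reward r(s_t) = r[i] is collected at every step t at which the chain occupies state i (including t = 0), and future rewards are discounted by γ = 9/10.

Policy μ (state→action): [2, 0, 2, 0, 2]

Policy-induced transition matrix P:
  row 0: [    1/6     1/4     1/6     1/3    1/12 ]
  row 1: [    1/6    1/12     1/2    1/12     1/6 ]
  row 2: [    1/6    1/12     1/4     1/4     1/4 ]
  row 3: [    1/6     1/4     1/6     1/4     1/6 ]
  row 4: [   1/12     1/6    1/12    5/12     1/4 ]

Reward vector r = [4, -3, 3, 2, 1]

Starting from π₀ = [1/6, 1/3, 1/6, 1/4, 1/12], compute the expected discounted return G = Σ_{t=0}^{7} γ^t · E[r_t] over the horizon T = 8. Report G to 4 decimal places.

t=0: π = [0.1667, 0.3333, 0.1667, 0.2500, 0.0833], E[r] = 0.7500, γ^t·E[r] = 0.750000, running G = 0.750000
t=1: π = [0.1597, 0.1597, 0.2847, 0.2222, 0.1736], E[r] = 1.6319, γ^t·E[r] = 1.468750, running G = 2.218750
t=2: π = [0.1522, 0.1615, 0.2292, 0.2656, 0.1916], E[r] = 1.5347, γ^t·E[r] = 1.243125, running G = 3.461875
t=3: π = [0.1507, 0.1689, 0.2236, 0.2677, 0.1890], E[r] = 1.4913, γ^t·E[r] = 1.087172, running G = 4.549047
t=4: π = [0.1509, 0.1688, 0.2259, 0.2659, 0.1885], E[r] = 1.4951, γ^t·E[r] = 0.980925, running G = 5.529972
t=5: π = [0.1510, 0.1685, 0.2261, 0.2659, 0.1886], E[r] = 1.4968, γ^t·E[r] = 0.883840, running G = 6.413812
t=6: π = [0.1509, 0.1685, 0.2260, 0.2659, 0.1886], E[r] = 1.4966, γ^t·E[r] = 0.795358, running G = 7.209171
t=7: π = [0.1509, 0.1685, 0.2259, 0.2659, 0.1886], E[r] = 1.4965, γ^t·E[r] = 0.715789, running G = 7.924960

G = 7.9250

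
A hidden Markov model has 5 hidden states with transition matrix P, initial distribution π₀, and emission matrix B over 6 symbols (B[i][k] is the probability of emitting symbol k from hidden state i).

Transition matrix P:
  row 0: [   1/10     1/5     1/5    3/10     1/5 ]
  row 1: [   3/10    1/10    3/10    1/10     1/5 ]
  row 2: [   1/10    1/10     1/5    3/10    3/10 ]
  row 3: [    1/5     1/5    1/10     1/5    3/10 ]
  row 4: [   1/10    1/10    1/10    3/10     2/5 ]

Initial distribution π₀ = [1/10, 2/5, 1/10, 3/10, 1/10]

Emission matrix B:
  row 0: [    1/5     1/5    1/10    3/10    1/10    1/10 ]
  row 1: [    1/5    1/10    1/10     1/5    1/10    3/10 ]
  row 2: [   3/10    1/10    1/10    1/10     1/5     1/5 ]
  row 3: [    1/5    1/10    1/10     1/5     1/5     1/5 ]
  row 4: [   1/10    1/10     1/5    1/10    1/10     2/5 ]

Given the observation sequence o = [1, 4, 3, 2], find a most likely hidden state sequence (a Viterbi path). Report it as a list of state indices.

t=0: δ = [2.000e-02, 4.000e-02, 1.000e-02, 3.000e-02, 1.000e-02]  (obs o_0=1)
t=1: δ = [1.200e-03, 6.000e-04, 2.400e-03, 1.200e-03, 9.000e-04]  ψ = [1, 3, 1, 0, 3]  (obs o_1=4)
t=2: δ = [7.200e-05, 4.800e-05, 4.800e-05, 1.440e-04, 7.200e-05]  ψ = [2, 0, 2, 2, 2]  (obs o_2=3)
t=3: δ = [2.880e-06, 2.880e-06, 1.440e-06, 2.880e-06, 8.640e-06]  ψ = [3, 3, 0, 3, 3]  (obs o_3=2)
backtrack: best end state = 4; path = [1, 2, 3, 4]

path = [1, 2, 3, 4]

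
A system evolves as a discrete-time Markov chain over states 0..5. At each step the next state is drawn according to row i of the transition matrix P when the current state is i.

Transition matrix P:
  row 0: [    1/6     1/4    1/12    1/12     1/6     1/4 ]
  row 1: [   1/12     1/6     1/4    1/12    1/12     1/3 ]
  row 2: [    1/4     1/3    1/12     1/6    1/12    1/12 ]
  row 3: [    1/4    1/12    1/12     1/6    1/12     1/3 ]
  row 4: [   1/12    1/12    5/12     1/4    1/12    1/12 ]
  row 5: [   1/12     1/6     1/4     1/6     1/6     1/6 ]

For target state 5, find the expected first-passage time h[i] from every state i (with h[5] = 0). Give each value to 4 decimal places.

First-step conditioning: h[5] = 0; for i ≠ 5, h[i] = 1 + Σ_k P[i][k]·h[k].
  h[0] = 1 + 1/6·h[0] + 1/4·h[1] + 1/12·h[2] + 1/12·h[3] + 1/6·h[4]
  h[1] = 1 + 1/12·h[0] + 1/6·h[1] + 1/4·h[2] + 1/12·h[3] + 1/12·h[4]
  h[2] = 1 + 1/4·h[0] + 1/3·h[1] + 1/12·h[2] + 1/6·h[3] + 1/12·h[4]
  h[3] = 1 + 1/4·h[0] + 1/12·h[1] + 1/12·h[2] + 1/6·h[3] + 1/12·h[4]
  h[4] = 1 + 1/12·h[0] + 1/12·h[1] + 5/12·h[2] + 1/4·h[3] + 1/12·h[4]
Solving the 5×5 linear system over states ≠ 5 gives exactly h = [7558/1755, 7024/1755, 2864/585, 6836/1755, 1802/351, 0] (h[5] = 0 is the target).

h = [4.3066, 4.0023, 4.8957, 3.8952, 5.1339, 0.0000]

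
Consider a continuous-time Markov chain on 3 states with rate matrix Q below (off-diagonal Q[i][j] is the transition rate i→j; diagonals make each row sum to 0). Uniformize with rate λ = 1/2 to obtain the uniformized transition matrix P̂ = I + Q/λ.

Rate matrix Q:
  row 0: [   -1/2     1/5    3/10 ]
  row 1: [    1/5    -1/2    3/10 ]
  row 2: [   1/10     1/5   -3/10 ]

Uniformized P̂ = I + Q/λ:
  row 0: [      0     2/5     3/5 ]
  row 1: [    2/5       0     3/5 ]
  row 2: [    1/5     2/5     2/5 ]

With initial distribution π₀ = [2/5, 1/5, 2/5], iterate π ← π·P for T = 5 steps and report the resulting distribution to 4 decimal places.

π = [0.2134, 0.2866, 0.5000]

t=0: π = [0.4000, 0.2000, 0.4000]
t=1: π = [0.1600, 0.3200, 0.5200]
t=2: π = [0.2320, 0.2720, 0.4960]
t=3: π = [0.2080, 0.2912, 0.5008]
t=4: π = [0.2166, 0.2835, 0.4998]
t=5: π = [0.2134, 0.2866, 0.5000]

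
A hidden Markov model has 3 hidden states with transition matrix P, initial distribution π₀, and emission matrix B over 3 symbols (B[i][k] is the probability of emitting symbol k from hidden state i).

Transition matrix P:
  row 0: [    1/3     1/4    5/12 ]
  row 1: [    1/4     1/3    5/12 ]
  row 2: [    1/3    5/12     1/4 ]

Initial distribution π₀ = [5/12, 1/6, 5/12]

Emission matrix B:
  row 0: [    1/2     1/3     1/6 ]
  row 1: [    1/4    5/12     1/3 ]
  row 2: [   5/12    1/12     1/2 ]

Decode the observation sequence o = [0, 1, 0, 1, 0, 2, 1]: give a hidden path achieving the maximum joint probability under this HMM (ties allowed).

t=0: δ = [2.083e-01, 4.167e-02, 1.736e-01]  (obs o_0=0)
t=1: δ = [2.315e-02, 3.014e-02, 7.234e-03]  ψ = [0, 2, 0]  (obs o_1=1)
t=2: δ = [3.858e-03, 2.512e-03, 5.233e-03]  ψ = [0, 1, 1]  (obs o_2=0)
t=3: δ = [5.814e-04, 9.085e-04, 1.340e-04]  ψ = [2, 2, 0]  (obs o_3=1)
t=4: δ = [1.136e-04, 7.571e-05, 1.577e-04]  ψ = [1, 1, 1]  (obs o_4=0)
t=5: δ = [8.762e-06, 2.191e-05, 2.366e-05]  ψ = [2, 2, 0]  (obs o_5=2)
t=6: δ = [2.629e-06, 4.107e-06, 7.606e-07]  ψ = [2, 2, 1]  (obs o_6=1)
backtrack: best end state = 1; path = [2, 1, 2, 1, 0, 2, 1]

path = [2, 1, 2, 1, 0, 2, 1]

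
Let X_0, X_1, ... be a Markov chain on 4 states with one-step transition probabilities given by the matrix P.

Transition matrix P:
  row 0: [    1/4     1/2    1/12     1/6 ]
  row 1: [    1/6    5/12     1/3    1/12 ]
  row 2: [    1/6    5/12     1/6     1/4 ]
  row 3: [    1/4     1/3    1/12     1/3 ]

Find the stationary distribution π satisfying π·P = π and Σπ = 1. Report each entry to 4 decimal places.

π = [0.1981, 0.4183, 0.2050, 0.1787]

Balance equations π_j = Σ_i π_i·P[i][j]:
  π_0 = 1/4·π_0 + 1/6·π_1 + 1/6·π_2 + 1/4·π_3
  π_1 = 1/2·π_0 + 5/12·π_1 + 5/12·π_2 + 1/3·π_3
  π_2 = 1/12·π_0 + 1/3·π_1 + 1/6·π_2 + 1/12·π_3
  normalize: π_0 + π_1 + π_2 + π_3 = 1
Solving the linear system gives exactly π = [143/722, 151/361, 74/361, 129/722].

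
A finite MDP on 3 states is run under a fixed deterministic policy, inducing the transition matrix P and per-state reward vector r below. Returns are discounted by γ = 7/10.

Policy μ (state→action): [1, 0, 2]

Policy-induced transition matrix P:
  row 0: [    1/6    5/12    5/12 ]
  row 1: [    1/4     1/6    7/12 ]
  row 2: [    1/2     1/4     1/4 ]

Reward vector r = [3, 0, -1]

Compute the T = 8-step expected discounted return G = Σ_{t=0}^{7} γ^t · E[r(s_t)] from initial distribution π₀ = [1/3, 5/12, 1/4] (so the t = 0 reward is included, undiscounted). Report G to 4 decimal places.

G = 1.8814

t=0: π = [0.3333, 0.4167, 0.2500], E[r] = 0.7500, γ^t·E[r] = 0.750000, running G = 0.750000
t=1: π = [0.2847, 0.2708, 0.4444], E[r] = 0.4097, γ^t·E[r] = 0.286806, running G = 1.036806
t=2: π = [0.3374, 0.2749, 0.3877], E[r] = 0.6244, γ^t·E[r] = 0.305966, running G = 1.342772
t=3: π = [0.3188, 0.2833, 0.3979], E[r] = 0.5586, γ^t·E[r] = 0.191598, running G = 1.534370
t=4: π = [0.3229, 0.2795, 0.3976], E[r] = 0.5711, γ^t·E[r] = 0.137124, running G = 1.671494
t=5: π = [0.3225, 0.2805, 0.3970], E[r] = 0.5705, γ^t·E[r] = 0.095878, running G = 1.767372
t=6: π = [0.3224, 0.2804, 0.3973], E[r] = 0.5699, γ^t·E[r] = 0.067044, running G = 1.834416
t=7: π = [0.3224, 0.2804, 0.3972], E[r] = 0.5702, γ^t·E[r] = 0.046955, running G = 1.881372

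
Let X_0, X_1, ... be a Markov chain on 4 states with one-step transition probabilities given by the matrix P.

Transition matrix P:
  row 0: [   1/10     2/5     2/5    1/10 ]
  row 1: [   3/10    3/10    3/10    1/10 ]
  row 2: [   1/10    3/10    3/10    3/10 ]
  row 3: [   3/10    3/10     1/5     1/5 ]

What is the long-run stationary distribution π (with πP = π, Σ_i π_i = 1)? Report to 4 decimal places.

Balance equations π_j = Σ_i π_i·P[i][j]:
  π_0 = 1/10·π_0 + 3/10·π_1 + 1/10·π_2 + 3/10·π_3
  π_1 = 2/5·π_0 + 3/10·π_1 + 3/10·π_2 + 3/10·π_3
  π_2 = 2/5·π_0 + 3/10·π_1 + 3/10·π_2 + 1/5·π_3
  normalize: π_0 + π_1 + π_2 + π_3 = 1
Solving the linear system gives exactly π = [112/561, 359/1122, 113/374, 100/561].

π = [0.1996, 0.3200, 0.3021, 0.1783]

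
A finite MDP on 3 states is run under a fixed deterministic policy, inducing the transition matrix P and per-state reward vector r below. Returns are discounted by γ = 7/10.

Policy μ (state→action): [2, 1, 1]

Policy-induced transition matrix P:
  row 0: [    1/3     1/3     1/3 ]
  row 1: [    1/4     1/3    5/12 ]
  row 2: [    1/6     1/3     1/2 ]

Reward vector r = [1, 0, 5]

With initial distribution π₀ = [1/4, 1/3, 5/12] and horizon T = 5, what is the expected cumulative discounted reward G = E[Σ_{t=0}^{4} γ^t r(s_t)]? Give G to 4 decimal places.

G = 6.5800

t=0: π = [0.2500, 0.3333, 0.4167], E[r] = 2.3333, γ^t·E[r] = 2.333333, running G = 2.333333
t=1: π = [0.2361, 0.3333, 0.4306], E[r] = 2.3889, γ^t·E[r] = 1.672222, running G = 4.005556
t=2: π = [0.2338, 0.3333, 0.4329], E[r] = 2.3981, γ^t·E[r] = 1.175093, running G = 5.180648
t=3: π = [0.2334, 0.3333, 0.4333], E[r] = 2.3997, γ^t·E[r] = 0.823094, running G = 6.003742
t=4: π = [0.2333, 0.3333, 0.4333], E[r] = 2.3999, γ^t·E[r] = 0.576228, running G = 6.579970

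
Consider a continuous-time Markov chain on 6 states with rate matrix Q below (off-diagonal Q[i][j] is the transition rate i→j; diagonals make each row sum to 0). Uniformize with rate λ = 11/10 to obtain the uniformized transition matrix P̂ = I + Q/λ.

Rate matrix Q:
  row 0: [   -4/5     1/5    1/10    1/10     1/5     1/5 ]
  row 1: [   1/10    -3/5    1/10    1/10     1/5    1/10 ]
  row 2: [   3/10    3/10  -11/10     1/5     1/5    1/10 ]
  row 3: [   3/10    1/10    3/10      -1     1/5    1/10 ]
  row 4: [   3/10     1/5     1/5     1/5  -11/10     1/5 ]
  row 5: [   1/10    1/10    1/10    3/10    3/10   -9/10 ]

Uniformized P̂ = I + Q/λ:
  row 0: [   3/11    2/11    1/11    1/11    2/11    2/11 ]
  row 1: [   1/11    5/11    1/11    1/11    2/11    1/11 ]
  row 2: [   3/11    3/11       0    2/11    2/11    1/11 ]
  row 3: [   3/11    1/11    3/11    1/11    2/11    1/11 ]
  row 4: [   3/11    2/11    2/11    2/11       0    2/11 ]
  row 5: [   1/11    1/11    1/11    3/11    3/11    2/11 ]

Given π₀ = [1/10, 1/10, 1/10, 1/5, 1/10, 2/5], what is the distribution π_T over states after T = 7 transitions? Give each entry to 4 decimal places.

t=0: π = [0.1000, 0.1000, 0.1000, 0.2000, 0.1000, 0.4000]
t=1: π = [0.1818, 0.1636, 0.1273, 0.1818, 0.2000, 0.1455]
t=2: π = [0.2165, 0.2083, 0.1306, 0.1471, 0.1587, 0.1388]
t=3: π = [0.2096, 0.2245, 0.1202, 0.1424, 0.1656, 0.1376]
t=4: π = [0.2069, 0.2285, 0.1209, 0.1419, 0.1642, 0.1375]
t=5: π = [0.2062, 0.2297, 0.1206, 0.1418, 0.1645, 0.1371]
t=6: π = [0.2060, 0.2301, 0.1207, 0.1418, 0.1644, 0.1371]
t=7: π = [0.2060, 0.2302, 0.1207, 0.1417, 0.1644, 0.1370]

π = [0.2060, 0.2302, 0.1207, 0.1417, 0.1644, 0.1370]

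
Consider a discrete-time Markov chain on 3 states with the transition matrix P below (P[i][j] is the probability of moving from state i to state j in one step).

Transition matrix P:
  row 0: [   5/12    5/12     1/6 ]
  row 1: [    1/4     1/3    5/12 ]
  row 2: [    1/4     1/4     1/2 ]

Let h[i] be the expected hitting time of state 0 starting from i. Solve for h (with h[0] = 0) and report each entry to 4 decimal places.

First-step conditioning: h[0] = 0; for i ≠ 0, h[i] = 1 + Σ_k P[i][k]·h[k].
  h[1] = 1 + 1/3·h[1] + 5/12·h[2]
  h[2] = 1 + 1/4·h[1] + 1/2·h[2]
Solving the 2×2 linear system over states ≠ 0 gives exactly h = [0, 4, 4] (h[0] = 0 is the target).

h = [0.0000, 4.0000, 4.0000]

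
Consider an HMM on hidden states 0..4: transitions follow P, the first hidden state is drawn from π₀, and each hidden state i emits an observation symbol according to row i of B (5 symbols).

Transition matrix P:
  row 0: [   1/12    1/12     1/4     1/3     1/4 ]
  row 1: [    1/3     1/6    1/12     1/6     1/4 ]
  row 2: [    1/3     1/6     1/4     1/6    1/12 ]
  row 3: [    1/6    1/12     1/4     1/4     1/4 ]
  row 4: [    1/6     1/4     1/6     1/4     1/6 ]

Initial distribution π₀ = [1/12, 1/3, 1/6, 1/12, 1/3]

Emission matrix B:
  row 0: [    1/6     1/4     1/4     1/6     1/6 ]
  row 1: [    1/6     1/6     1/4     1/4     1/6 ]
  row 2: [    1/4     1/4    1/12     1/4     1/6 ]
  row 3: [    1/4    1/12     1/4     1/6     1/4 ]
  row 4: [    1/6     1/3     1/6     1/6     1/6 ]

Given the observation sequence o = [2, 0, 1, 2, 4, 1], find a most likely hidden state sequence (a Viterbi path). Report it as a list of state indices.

t=0: δ = [2.083e-02, 8.333e-02, 1.389e-02, 2.083e-02, 5.556e-02]  (obs o_0=2)
t=1: δ = [4.630e-03, 2.315e-03, 2.315e-03, 3.472e-03, 3.472e-03]  ψ = [1, 1, 4, 1, 1]  (obs o_1=0)
t=2: δ = [1.929e-04, 1.447e-04, 2.894e-04, 1.286e-04, 3.858e-04]  ψ = [1, 4, 0, 0, 0]  (obs o_2=1)
t=3: δ = [2.411e-05, 2.411e-05, 6.028e-06, 2.411e-05, 1.072e-05]  ψ = [2, 4, 2, 4, 4]  (obs o_3=2)
t=4: δ = [1.340e-06, 6.698e-07, 1.005e-06, 2.009e-06, 1.005e-06]  ψ = [1, 1, 0, 0, 0]  (obs o_4=4)
t=5: δ = [8.372e-08, 4.186e-08, 1.256e-07, 4.186e-08, 1.674e-07]  ψ = [2, 4, 3, 3, 3]  (obs o_5=1)
backtrack: best end state = 4; path = [1, 0, 2, 0, 3, 4]

path = [1, 0, 2, 0, 3, 4]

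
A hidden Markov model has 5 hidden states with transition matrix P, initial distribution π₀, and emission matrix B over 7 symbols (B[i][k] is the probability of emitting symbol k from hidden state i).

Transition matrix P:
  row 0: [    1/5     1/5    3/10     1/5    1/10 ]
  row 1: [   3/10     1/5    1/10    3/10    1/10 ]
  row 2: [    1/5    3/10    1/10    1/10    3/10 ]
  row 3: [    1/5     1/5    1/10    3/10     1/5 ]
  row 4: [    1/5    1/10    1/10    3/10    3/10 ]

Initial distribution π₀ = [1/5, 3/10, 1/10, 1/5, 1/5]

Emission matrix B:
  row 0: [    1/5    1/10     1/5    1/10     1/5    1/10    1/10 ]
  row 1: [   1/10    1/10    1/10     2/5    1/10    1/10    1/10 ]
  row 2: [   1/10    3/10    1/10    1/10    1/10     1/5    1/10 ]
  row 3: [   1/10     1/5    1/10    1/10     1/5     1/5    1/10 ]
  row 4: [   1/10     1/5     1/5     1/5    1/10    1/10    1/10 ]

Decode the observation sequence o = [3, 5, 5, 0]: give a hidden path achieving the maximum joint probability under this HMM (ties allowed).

path = [1, 3, 3, 0]

t=0: δ = [2.000e-02, 1.200e-01, 1.000e-02, 2.000e-02, 4.000e-02]  (obs o_0=3)
t=1: δ = [3.600e-03, 2.400e-03, 2.400e-03, 7.200e-03, 1.200e-03]  ψ = [1, 1, 1, 1, 1]  (obs o_1=5)
t=2: δ = [1.440e-04, 1.440e-04, 2.160e-04, 4.320e-04, 1.440e-04]  ψ = [3, 3, 0, 3, 3]  (obs o_2=5)
t=3: δ = [1.728e-05, 8.640e-06, 4.320e-06, 1.296e-05, 8.640e-06]  ψ = [3, 3, 0, 3, 3]  (obs o_3=0)
backtrack: best end state = 0; path = [1, 3, 3, 0]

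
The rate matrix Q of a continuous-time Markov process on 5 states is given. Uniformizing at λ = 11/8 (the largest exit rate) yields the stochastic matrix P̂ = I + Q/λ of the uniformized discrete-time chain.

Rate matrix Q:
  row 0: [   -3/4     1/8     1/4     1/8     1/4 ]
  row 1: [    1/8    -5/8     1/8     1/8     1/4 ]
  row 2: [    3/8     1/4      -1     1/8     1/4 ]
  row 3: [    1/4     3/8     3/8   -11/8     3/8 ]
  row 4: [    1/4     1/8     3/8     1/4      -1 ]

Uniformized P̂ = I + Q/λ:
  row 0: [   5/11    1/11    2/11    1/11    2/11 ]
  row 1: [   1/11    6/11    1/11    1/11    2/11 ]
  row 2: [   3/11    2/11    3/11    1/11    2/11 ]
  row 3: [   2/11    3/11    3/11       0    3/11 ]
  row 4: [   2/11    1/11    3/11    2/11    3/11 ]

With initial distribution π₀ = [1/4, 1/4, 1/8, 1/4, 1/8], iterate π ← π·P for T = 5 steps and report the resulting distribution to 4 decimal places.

t=0: π = [0.2500, 0.2500, 0.1250, 0.2500, 0.1250]
t=1: π = [0.2386, 0.2614, 0.2045, 0.0795, 0.2159]
t=2: π = [0.2417, 0.2428, 0.2035, 0.1033, 0.2087]
t=3: π = [0.2442, 0.2385, 0.2066, 0.1005, 0.2102]
t=4: π = [0.2455, 0.2364, 0.2072, 0.1009, 0.2101]
t=5: π = [0.2461, 0.2355, 0.2074, 0.1008, 0.2101]

π = [0.2461, 0.2355, 0.2074, 0.1008, 0.2101]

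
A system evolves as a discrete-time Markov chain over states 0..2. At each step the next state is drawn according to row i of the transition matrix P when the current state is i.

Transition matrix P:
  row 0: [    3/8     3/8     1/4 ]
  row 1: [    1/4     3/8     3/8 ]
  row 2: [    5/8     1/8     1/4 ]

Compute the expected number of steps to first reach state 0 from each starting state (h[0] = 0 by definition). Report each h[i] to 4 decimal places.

h = [0.0000, 2.6667, 1.7778]

First-step conditioning: h[0] = 0; for i ≠ 0, h[i] = 1 + Σ_k P[i][k]·h[k].
  h[1] = 1 + 3/8·h[1] + 3/8·h[2]
  h[2] = 1 + 1/8·h[1] + 1/4·h[2]
Solving the 2×2 linear system over states ≠ 0 gives exactly h = [0, 8/3, 16/9] (h[0] = 0 is the target).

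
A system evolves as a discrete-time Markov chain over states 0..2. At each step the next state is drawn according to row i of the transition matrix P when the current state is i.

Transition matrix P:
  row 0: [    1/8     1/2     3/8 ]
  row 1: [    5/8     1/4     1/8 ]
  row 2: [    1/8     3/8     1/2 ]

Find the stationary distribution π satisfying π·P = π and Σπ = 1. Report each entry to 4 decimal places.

Balance equations π_j = Σ_i π_i·P[i][j]:
  π_0 = 1/8·π_0 + 5/8·π_1 + 1/8·π_2
  π_1 = 1/2·π_0 + 1/4·π_1 + 3/8·π_2
  normalize: π_0 + π_1 + π_2 = 1
Solving the linear system gives exactly π = [21/68, 25/68, 11/34].

π = [0.3088, 0.3676, 0.3235]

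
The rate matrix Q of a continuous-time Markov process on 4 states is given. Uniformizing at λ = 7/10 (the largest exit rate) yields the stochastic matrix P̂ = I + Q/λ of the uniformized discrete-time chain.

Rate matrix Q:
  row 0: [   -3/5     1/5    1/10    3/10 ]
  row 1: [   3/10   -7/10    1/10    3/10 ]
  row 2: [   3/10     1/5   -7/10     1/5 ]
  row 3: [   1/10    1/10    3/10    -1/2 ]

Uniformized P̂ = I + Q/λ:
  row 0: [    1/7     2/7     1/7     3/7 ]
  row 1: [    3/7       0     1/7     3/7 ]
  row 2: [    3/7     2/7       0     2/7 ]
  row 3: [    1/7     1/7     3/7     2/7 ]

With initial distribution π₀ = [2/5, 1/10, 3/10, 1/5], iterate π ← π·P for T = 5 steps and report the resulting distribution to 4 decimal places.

π = [0.2555, 0.1836, 0.2123, 0.3486]

t=0: π = [0.4000, 0.1000, 0.3000, 0.2000]
t=1: π = [0.2571, 0.2286, 0.1571, 0.3571]
t=2: π = [0.2531, 0.1694, 0.2224, 0.3551]
t=3: π = [0.2548, 0.1866, 0.2125, 0.3461]
t=4: π = [0.2569, 0.1830, 0.2114, 0.3488]
t=5: π = [0.2555, 0.1836, 0.2123, 0.3486]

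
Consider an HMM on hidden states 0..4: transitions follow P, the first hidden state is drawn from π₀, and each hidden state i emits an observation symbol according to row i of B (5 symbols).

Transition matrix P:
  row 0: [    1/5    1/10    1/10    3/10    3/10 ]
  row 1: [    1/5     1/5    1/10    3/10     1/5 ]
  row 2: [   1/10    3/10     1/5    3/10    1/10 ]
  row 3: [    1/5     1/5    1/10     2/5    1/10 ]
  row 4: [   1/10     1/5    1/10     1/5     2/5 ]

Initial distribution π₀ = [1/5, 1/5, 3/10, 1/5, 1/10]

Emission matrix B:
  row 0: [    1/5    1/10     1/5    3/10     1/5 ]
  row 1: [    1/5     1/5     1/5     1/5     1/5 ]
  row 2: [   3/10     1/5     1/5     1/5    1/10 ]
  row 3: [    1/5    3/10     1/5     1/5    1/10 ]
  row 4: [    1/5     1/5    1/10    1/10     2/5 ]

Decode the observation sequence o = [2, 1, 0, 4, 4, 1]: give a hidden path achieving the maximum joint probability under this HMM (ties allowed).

t=0: δ = [4.000e-02, 4.000e-02, 6.000e-02, 4.000e-02, 1.000e-02]  (obs o_0=2)
t=1: δ = [8.000e-04, 3.600e-03, 2.400e-03, 5.400e-03, 2.400e-03]  ψ = [0, 2, 2, 2, 0]  (obs o_1=1)
t=2: δ = [2.160e-04, 2.160e-04, 1.620e-04, 4.320e-04, 1.920e-04]  ψ = [3, 3, 3, 3, 4]  (obs o_2=0)
t=3: δ = [1.728e-05, 1.728e-05, 4.320e-06, 1.728e-05, 3.072e-05]  ψ = [3, 3, 3, 3, 4]  (obs o_3=4)
t=4: δ = [6.912e-07, 1.229e-06, 3.072e-07, 6.912e-07, 4.915e-06]  ψ = [0, 4, 4, 3, 4]  (obs o_4=4)
t=5: δ = [4.915e-08, 1.966e-07, 9.830e-08, 2.949e-07, 3.932e-07]  ψ = [4, 4, 4, 4, 4]  (obs o_5=1)
backtrack: best end state = 4; path = [0, 4, 4, 4, 4, 4]

path = [0, 4, 4, 4, 4, 4]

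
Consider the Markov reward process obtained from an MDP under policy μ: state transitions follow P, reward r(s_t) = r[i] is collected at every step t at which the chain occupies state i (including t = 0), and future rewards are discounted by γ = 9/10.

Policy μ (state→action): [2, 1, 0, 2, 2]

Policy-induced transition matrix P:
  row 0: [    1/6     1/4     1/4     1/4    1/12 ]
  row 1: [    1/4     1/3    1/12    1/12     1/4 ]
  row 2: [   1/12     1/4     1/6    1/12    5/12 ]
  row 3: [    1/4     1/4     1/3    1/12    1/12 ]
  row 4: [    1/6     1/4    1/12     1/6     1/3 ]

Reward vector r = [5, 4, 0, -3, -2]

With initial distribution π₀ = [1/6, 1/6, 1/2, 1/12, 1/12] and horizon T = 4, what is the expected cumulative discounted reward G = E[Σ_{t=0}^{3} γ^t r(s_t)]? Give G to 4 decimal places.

G = 3.5437

t=0: π = [0.1667, 0.1667, 0.5000, 0.0833, 0.0833], E[r] = 1.0833, γ^t·E[r] = 1.083333, running G = 1.083333
t=1: π = [0.1458, 0.2639, 0.1736, 0.1181, 0.2986], E[r] = 0.8333, γ^t·E[r] = 0.750000, running G = 1.833333
t=2: π = [0.1840, 0.2720, 0.1516, 0.1325, 0.2598], E[r] = 1.0909, γ^t·E[r] = 0.883594, running G = 2.716927
t=3: π = [0.1877, 0.2727, 0.1598, 0.1357, 0.2442], E[r] = 1.1341, γ^t·E[r] = 0.826734, running G = 3.543661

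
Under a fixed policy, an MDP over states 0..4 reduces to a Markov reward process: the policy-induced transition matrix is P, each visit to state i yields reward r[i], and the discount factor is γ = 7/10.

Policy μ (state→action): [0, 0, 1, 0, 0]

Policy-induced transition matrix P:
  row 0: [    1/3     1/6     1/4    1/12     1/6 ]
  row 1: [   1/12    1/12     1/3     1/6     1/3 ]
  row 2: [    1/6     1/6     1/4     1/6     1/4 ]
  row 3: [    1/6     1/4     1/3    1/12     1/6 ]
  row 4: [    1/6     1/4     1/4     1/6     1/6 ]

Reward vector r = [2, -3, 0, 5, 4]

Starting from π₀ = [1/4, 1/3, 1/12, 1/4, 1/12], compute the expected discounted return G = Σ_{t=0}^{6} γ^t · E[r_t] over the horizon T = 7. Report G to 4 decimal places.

t=0: π = [0.2500, 0.3333, 0.0833, 0.2500, 0.0833], E[r] = 1.0833, γ^t·E[r] = 1.083333, running G = 1.083333
t=1: π = [0.1806, 0.1667, 0.2986, 0.1250, 0.2292], E[r] = 1.4028, γ^t·E[r] = 0.981944, running G = 2.065278
t=2: π = [0.1829, 0.1823, 0.2743, 0.1412, 0.2193], E[r] = 1.4022, γ^t·E[r] = 0.687078, running G = 2.752355
t=3: π = [0.1820, 0.1815, 0.2770, 0.1397, 0.2199], E[r] = 1.3973, γ^t·E[r] = 0.479267, running G = 3.231622
t=4: π = [0.1819, 0.1815, 0.2768, 0.1399, 0.2200], E[r] = 1.3985, γ^t·E[r] = 0.335791, running G = 3.567413
t=5: π = [0.1819, 0.1815, 0.2768, 0.1399, 0.2200], E[r] = 1.3983, γ^t·E[r] = 0.235015, running G = 3.802428
t=6: π = [0.1818, 0.1815, 0.2768, 0.1399, 0.2200], E[r] = 1.3984, γ^t·E[r] = 0.164515, running G = 3.966943

G = 3.9669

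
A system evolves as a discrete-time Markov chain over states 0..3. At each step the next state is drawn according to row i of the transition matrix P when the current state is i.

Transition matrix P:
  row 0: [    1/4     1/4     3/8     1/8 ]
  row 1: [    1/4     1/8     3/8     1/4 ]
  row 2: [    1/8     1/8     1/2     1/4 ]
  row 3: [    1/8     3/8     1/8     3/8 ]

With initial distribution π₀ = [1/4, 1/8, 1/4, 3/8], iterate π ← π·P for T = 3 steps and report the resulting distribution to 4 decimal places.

π = [0.1738, 0.2126, 0.3530, 0.2605]

t=0: π = [0.2500, 0.1250, 0.2500, 0.3750]
t=1: π = [0.1719, 0.2500, 0.3125, 0.2656]
t=2: π = [0.1777, 0.2129, 0.3477, 0.2617]
t=3: π = [0.1738, 0.2126, 0.3530, 0.2605]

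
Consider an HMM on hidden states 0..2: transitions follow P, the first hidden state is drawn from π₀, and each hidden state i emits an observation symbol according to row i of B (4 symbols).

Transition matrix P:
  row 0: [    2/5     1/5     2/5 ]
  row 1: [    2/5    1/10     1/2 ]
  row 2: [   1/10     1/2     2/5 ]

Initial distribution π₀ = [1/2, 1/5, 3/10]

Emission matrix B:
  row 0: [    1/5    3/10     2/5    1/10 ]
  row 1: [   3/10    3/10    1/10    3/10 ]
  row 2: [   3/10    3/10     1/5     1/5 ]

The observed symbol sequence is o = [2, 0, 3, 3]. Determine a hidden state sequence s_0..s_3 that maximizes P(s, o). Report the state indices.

t=0: δ = [2.000e-01, 2.000e-02, 6.000e-02]  (obs o_0=2)
t=1: δ = [1.600e-02, 1.200e-02, 2.400e-02]  ψ = [0, 0, 0]  (obs o_1=0)
t=2: δ = [6.400e-04, 3.600e-03, 1.920e-03]  ψ = [0, 2, 2]  (obs o_2=3)
t=3: δ = [1.440e-04, 2.880e-04, 3.600e-04]  ψ = [1, 2, 1]  (obs o_3=3)
backtrack: best end state = 2; path = [0, 2, 1, 2]

path = [0, 2, 1, 2]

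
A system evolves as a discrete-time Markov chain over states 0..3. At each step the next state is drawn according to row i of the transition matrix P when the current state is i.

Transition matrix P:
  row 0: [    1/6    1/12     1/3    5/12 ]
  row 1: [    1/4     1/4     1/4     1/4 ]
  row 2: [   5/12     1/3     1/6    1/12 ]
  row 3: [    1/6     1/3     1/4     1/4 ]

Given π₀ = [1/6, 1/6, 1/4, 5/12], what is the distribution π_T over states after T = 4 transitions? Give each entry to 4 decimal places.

t=0: π = [0.1667, 0.1667, 0.2500, 0.4167]
t=1: π = [0.2431, 0.2778, 0.2431, 0.2361]
t=2: π = [0.2506, 0.2494, 0.2500, 0.2500]
t=3: π = [0.2500, 0.2499, 0.2500, 0.2501]
t=4: π = [0.2500, 0.2500, 0.2500, 0.2500]

π = [0.2500, 0.2500, 0.2500, 0.2500]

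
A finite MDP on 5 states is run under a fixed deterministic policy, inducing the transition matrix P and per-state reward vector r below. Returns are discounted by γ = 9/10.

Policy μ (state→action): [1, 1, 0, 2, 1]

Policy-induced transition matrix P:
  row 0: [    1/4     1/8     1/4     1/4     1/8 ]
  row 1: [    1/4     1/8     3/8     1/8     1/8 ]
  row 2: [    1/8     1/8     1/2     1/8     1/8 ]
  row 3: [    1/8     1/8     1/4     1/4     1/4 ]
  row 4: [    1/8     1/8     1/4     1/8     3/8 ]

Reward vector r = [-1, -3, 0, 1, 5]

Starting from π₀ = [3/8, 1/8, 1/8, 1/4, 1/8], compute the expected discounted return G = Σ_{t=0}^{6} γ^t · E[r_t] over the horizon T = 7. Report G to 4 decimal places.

t=0: π = [0.3750, 0.1250, 0.1250, 0.2500, 0.1250], E[r] = 0.1250, γ^t·E[r] = 0.125000, running G = 0.125000
t=1: π = [0.1875, 0.1250, 0.2969, 0.2031, 0.1875], E[r] = 0.5781, γ^t·E[r] = 0.520313, running G = 0.645313
t=2: π = [0.1641, 0.1250, 0.3398, 0.1738, 0.1973], E[r] = 0.6211, γ^t·E[r] = 0.503086, running G = 1.148398
t=3: π = [0.1611, 0.1250, 0.3506, 0.1672, 0.1960], E[r] = 0.6113, γ^t·E[r] = 0.445658, running G = 1.594057
t=4: π = [0.1608, 0.1250, 0.3533, 0.1660, 0.1949], E[r] = 0.6049, γ^t·E[r] = 0.396848, running G = 1.990904
t=5: π = [0.1607, 0.1250, 0.3539, 0.1659, 0.1945], E[r] = 0.6026, γ^t·E[r] = 0.355802, running G = 2.346707
t=6: π = [0.1607, 0.1250, 0.3541, 0.1658, 0.1944], E[r] = 0.6019, γ^t·E[r] = 0.319858, running G = 2.666565

G = 2.6666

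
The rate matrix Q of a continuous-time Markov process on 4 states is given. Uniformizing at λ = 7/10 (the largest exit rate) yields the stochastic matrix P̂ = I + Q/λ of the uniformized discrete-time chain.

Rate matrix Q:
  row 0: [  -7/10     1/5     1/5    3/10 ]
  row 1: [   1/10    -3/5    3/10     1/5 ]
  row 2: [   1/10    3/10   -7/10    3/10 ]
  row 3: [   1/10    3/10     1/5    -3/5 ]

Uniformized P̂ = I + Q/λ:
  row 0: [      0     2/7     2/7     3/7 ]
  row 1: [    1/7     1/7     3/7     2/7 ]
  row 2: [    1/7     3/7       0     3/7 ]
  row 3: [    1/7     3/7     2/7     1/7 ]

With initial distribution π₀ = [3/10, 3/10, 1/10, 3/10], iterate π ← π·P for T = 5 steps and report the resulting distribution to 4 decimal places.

π = [0.1250, 0.3192, 0.2584, 0.2974]

t=0: π = [0.3000, 0.3000, 0.1000, 0.3000]
t=1: π = [0.1000, 0.3000, 0.3000, 0.3000]
t=2: π = [0.1286, 0.3286, 0.2429, 0.3000]
t=3: π = [0.1245, 0.3163, 0.2633, 0.2959]
t=4: π = [0.1251, 0.3204, 0.2557, 0.2988]
t=5: π = [0.1250, 0.3192, 0.2584, 0.2974]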